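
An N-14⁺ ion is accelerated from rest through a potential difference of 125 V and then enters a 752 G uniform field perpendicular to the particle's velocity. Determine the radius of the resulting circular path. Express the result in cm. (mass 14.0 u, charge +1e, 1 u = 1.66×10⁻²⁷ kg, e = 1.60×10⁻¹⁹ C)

r ≈ 8.01 cm

The kinetic energy gained is K = qV = (1×1.60×10^-19)(125) = 2.00×10^-17 J.
v = √(2K/m) = 4.15×10^4 m/s.
r = mv/(qB) = (2.32×10^-26)(4.15×10^4) / [(1×1.60×10^-19)(0.0752)] = 0.0801 m.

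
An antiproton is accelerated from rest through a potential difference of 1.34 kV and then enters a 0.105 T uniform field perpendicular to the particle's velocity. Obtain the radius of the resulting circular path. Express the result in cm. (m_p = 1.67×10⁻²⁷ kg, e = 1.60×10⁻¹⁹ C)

r ≈ 5.04 cm

The kinetic energy gained is K = qV = (1×1.60×10^-19)(1340) = 2.14×10^-16 J.
v = √(2K/m) = 5.07×10^5 m/s.
r = mv/(qB) = (1.67×10^-27)(5.07×10^5) / [(1×1.60×10^-19)(0.105)] = 0.0504 m.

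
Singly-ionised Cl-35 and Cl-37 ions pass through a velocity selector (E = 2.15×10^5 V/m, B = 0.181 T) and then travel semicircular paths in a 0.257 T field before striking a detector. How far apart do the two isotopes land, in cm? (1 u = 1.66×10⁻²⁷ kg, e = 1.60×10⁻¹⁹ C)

Δd ≈ 19.2 cm

Both emerge at v = E/B₁ = 1.19×10^6 m/s.
r = mv/(qB₂), so r₁ = 1.6784 m and r₂ = 1.7743 m, giving Δr = 0.0959 m.
After a semicircle each ion lands a diameter 2r from the entry slit, so the separation is 2Δr = 0.192 m.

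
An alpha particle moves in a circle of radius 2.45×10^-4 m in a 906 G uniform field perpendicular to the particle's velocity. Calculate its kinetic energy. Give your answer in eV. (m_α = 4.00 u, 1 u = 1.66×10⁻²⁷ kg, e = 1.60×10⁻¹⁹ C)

v = qBr/m = (2×1.60×10^-19)(0.0906)(2.45×10^-4) / (6.64×10^-27) = 1070 m/s.
K = ½mv² = 0.5·(6.64×10^-27)·(1070)² = 3.80×10^-21 J = 0.0237 eV.

K ≈ 0.0237 eV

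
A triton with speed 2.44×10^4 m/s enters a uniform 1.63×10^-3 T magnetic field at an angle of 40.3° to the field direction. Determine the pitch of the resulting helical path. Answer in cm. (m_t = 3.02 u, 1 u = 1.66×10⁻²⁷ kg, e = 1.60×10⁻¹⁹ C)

pitch ≈ 225 cm

The velocity component along B is v∥ = v cos40.3° = 1.86×10^4 m/s.
The cyclotron period T = 2πm/(qB) = 1.21×10^-4 s is set by m, q, B alone.
Pitch = v∥·T = (1.86×10^4)(1.21×10^-4) = 2.25 m.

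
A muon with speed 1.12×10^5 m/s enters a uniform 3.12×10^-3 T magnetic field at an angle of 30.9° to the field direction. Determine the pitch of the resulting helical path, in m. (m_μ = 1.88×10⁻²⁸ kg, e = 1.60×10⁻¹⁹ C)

The velocity component along B is v∥ = v cos30.9° = 9.61×10^4 m/s.
The cyclotron period T = 2πm/(qB) = 2.37×10^-6 s is set by m, q, B alone.
Pitch = v∥·T = (9.61×10^4)(2.37×10^-6) = 0.227 m.

pitch ≈ 0.227 m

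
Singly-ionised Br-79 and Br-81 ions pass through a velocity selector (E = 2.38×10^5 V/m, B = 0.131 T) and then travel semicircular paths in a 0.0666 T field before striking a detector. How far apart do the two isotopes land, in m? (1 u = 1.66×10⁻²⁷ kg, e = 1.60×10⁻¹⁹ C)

Both emerge at v = E/B₁ = 1.82×10^6 m/s.
r = mv/(qB₂), so r₁ = 22.359 m and r₂ = 22.925 m, giving Δr = 0.566 m.
After a semicircle each ion lands a diameter 2r from the entry slit, so the separation is 2Δr = 1.13 m.

Δd ≈ 1.13 m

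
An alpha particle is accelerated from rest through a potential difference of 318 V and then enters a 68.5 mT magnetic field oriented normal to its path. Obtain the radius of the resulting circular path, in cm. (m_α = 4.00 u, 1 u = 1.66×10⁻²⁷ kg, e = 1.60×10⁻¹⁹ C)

r ≈ 5.30 cm

The kinetic energy gained is K = qV = (2×1.60×10^-19)(318) = 1.02×10^-16 J.
v = √(2K/m) = 1.75×10^5 m/s.
r = mv/(qB) = (6.64×10^-27)(1.75×10^5) / [(2×1.60×10^-19)(0.0685)] = 0.0530 m.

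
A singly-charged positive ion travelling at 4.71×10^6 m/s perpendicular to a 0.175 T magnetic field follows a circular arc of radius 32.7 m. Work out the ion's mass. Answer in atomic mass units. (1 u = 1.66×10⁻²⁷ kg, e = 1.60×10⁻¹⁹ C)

m ≈ 117 u

qvB = mv²/r ⇒ m = qBr/v.
m = (1×1.60×10^-19)(0.175)(32.7) / (4.71×10^6) = 1.94×10^-25 kg = 117 u.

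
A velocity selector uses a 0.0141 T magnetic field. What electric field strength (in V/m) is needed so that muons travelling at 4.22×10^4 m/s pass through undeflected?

qE = qvB ⇒ E = vB = (4.22×10^4)(0.0141) = 595 V/m.

E ≈ 595 V/m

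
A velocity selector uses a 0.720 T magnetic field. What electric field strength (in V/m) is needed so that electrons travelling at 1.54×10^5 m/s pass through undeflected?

qE = qvB ⇒ E = vB = (1.54×10^5)(0.720) = 1.11×10^5 V/m.

E ≈ 1.11×10^5 V/m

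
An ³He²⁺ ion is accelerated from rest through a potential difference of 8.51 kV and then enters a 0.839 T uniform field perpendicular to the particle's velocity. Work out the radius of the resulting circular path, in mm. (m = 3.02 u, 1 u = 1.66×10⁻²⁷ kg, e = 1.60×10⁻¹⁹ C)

The kinetic energy gained is K = qV = (2×1.60×10^-19)(8510) = 2.72×10^-15 J.
v = √(2K/m) = 1.04×10^6 m/s.
r = mv/(qB) = (5.01×10^-27)(1.04×10^6) / [(2×1.60×10^-19)(0.839)] = 0.0195 m.

r ≈ 19.5 mm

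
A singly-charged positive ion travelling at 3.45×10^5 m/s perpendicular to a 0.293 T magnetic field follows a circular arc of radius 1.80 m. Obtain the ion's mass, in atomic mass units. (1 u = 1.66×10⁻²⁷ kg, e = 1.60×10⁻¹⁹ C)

qvB = mv²/r ⇒ m = qBr/v.
m = (1×1.60×10^-19)(0.293)(1.80) / (3.45×10^5) = 2.45×10^-25 kg = 147 u.

m ≈ 147 u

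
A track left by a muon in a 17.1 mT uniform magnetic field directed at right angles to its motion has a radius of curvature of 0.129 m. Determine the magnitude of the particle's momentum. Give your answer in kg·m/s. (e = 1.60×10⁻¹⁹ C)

p ≈ 3.53×10^-22 kg·m/s

Since qvB = mv²/r, the momentum p = mv = qBr.
p = (1×1.60×10^-19)(0.0171)(0.129) = 3.53×10^-22 kg·m/s.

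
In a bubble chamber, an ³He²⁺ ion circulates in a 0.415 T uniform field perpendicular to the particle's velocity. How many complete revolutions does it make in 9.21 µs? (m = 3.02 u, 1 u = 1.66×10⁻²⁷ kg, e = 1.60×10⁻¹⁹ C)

N = 38

T = 2πm/(qB) = 2π(5.0132×10^-27) / [(2×1.60×10^-19)(0.415)] = 2.3719×10^-7 s.
N = t/T = 9.21×10^-6 / 2.3719×10^-7 ≈ 38.83, so 38 complete revolutions.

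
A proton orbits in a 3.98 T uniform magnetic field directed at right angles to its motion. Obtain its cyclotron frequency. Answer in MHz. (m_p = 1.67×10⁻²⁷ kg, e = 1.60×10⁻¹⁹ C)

f ≈ 60.7 MHz

f = qB/(2πm) = (1×1.60×10^-19)(3.98) / [2π(1.67×10^-27)] = 6.07×10^7 Hz.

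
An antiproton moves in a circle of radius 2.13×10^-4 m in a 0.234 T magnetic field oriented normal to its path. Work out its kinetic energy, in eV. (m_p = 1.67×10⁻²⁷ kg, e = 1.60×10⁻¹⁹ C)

v = qBr/m = (1×1.60×10^-19)(0.234)(2.13×10^-4) / (1.67×10^-27) = 4780 m/s.
K = ½mv² = 0.5·(1.67×10^-27)·(4780)² = 1.90×10^-20 J = 0.119 eV.

K ≈ 0.119 eV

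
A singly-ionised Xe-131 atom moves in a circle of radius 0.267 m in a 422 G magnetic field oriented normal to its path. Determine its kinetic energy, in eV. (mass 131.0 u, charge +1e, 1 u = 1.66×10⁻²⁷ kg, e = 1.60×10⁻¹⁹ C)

K ≈ 46.7 eV

v = qBr/m = (1×1.60×10^-19)(0.0422)(0.267) / (2.17×10^-25) = 8290 m/s.
K = ½mv² = 0.5·(2.17×10^-25)·(8290)² = 7.47×10^-18 J = 46.7 eV.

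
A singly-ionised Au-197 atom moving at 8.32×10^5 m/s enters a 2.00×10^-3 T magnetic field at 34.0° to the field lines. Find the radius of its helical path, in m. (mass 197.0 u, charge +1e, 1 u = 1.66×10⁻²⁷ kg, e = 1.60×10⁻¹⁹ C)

Only the perpendicular component v⊥ = v sin34.0° = 4.65×10^5 m/s is bent by the field.
r = m v⊥ /(qB) = (3.27×10^-25)(4.65×10^5) / [(1×1.60×10^-19)(2.00×10^-3)] = 475 m.

r ≈ 475 m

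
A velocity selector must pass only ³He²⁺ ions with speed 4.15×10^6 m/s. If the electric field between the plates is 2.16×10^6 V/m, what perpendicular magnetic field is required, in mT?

qE = qvB ⇒ B = E/v = (2.16×10^6) / (4.15×10^6) = 0.520 T.

B ≈ 520 mT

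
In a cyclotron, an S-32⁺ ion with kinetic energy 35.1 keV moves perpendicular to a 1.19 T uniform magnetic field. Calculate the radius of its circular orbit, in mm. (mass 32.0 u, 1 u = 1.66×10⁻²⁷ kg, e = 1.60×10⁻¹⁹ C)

r ≈ 128 mm

Convert the energy: K = 35.1 keV = 5.62×10^-15 J.
v = √(2K/m) = √(2·5.62×10^-15/5.31×10^-26) = 4.60×10^5 m/s.
r = mv/(qB) = (5.31×10^-26)(4.60×10^5) / [(1×1.60×10^-19)(1.19)] = 0.128 m.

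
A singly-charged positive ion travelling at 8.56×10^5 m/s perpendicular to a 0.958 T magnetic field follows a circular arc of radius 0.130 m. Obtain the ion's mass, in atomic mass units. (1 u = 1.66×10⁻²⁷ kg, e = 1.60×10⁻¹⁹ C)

qvB = mv²/r ⇒ m = qBr/v.
m = (1×1.60×10^-19)(0.958)(0.130) / (8.56×10^5) = 2.33×10^-26 kg = 14.0 u.

m ≈ 14.0 u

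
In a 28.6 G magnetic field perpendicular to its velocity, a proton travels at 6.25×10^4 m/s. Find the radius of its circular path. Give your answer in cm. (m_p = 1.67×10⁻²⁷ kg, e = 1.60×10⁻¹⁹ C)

r ≈ 22.8 cm

The magnetic force provides the centripetal force: qvB = mv²/r, so r = mv/(qB).
r = (1.67×10^-27 kg)(6.25×10^4 m/s) / [(1×1.60×10^-19 C)(2.86×10^-3 T)] = 0.228 m.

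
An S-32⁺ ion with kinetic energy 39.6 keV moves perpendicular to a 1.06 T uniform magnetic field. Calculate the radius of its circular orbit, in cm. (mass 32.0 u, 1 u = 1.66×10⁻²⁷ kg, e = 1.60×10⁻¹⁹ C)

r ≈ 15.3 cm

Convert the energy: K = 39.6 keV = 6.34×10^-15 J.
v = √(2K/m) = √(2·6.34×10^-15/5.31×10^-26) = 4.88×10^5 m/s.
r = mv/(qB) = (5.31×10^-26)(4.88×10^5) / [(1×1.60×10^-19)(1.06)] = 0.153 m.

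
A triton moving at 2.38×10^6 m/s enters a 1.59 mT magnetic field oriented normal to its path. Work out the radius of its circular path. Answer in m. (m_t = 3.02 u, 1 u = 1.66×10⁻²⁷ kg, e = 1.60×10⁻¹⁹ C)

r ≈ 46.9 m

The magnetic force provides the centripetal force: qvB = mv²/r, so r = mv/(qB).
r = (5.01×10^-27 kg)(2.38×10^6 m/s) / [(1×1.60×10^-19 C)(1.59×10^-3 T)] = 46.9 m.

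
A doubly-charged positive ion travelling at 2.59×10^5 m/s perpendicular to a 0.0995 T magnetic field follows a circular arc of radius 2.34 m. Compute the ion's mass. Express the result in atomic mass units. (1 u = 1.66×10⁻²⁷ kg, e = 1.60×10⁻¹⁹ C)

qvB = mv²/r ⇒ m = qBr/v.
m = (2×1.60×10^-19)(0.0995)(2.34) / (2.59×10^5) = 2.88×10^-25 kg = 173 u.

m ≈ 173 u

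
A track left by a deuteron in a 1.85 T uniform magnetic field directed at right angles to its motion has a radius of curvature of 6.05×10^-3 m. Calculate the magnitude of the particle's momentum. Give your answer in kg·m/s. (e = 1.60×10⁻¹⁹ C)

p ≈ 1.79×10^-21 kg·m/s

Since qvB = mv²/r, the momentum p = mv = qBr.
p = (1×1.60×10^-19)(1.85)(6.05×10^-3) = 1.79×10^-21 kg·m/s.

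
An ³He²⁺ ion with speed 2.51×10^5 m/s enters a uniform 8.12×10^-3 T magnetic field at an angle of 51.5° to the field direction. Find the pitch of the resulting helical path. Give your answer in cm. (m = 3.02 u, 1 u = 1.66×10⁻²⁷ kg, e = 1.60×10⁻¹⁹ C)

pitch ≈ 189 cm

The velocity component along B is v∥ = v cos51.5° = 1.56×10^5 m/s.
The cyclotron period T = 2πm/(qB) = 1.21×10^-5 s is set by m, q, B alone.
Pitch = v∥·T = (1.56×10^5)(1.21×10^-5) = 1.89 m.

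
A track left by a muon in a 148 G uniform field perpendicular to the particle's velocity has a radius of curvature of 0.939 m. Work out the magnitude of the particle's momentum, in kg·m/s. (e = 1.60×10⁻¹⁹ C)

p ≈ 2.22×10^-21 kg·m/s

Since qvB = mv²/r, the momentum p = mv = qBr.
p = (1×1.60×10^-19)(0.0148)(0.939) = 2.22×10^-21 kg·m/s.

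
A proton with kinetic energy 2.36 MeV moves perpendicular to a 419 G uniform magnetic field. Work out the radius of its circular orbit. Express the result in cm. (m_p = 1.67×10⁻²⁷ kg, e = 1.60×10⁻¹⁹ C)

Convert the energy: K = 2.36 MeV = 3.78×10^-13 J.
v = √(2K/m) = √(2·3.78×10^-13/1.67×10^-27) = 2.13×10^7 m/s.
r = mv/(qB) = (1.67×10^-27)(2.13×10^7) / [(1×1.60×10^-19)(0.0419)] = 5.30 m.

r ≈ 530 cm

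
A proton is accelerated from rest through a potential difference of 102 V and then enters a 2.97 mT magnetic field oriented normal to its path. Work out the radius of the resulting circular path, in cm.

r ≈ 49.1 cm

The kinetic energy gained is K = qV = (1×1.60×10^-19)(102) = 1.63×10^-17 J.
v = √(2K/m) = 1.40×10^5 m/s.
r = mv/(qB) = (1.67×10^-27)(1.40×10^5) / [(1×1.60×10^-19)(2.97×10^-3)] = 0.491 m.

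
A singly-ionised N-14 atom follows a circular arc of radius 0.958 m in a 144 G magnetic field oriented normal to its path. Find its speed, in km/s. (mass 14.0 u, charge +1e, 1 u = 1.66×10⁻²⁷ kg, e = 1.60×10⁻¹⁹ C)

From qvB = mv²/r, v = qBr/m.
v = (1×1.60×10^-19)(0.0144)(0.958) / (2.32×10^-26) = 9.50×10^4 m/s.

v ≈ 95.0 km/s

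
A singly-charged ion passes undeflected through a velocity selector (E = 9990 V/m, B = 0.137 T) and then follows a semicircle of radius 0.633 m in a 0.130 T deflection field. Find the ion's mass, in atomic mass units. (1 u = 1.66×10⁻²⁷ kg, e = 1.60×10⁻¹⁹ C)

v = E/B₁ = 7.29×10^4 m/s.
From r = mv/(qB₂), m = qB₂r/v = (1×1.60×10^-19)(0.130)(0.633) / (7.29×10^4) = 1.81×10^-25 kg.
In atomic mass units: m = 1.81×10^-25 / 1.66×10^-27 = 109 u.

m ≈ 109 u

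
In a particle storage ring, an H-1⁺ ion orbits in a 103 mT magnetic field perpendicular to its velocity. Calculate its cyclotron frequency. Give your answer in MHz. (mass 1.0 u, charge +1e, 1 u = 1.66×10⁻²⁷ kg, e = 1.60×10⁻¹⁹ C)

f = qB/(2πm) = (1×1.60×10^-19)(0.103) / [2π(1.66×10^-27)] = 1.58×10^6 Hz.

f ≈ 1.58 MHz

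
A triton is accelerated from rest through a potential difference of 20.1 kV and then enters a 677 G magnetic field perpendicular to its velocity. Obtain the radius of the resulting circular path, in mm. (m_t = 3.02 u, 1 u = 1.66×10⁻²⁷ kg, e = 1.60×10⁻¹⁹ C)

r ≈ 524 mm

The kinetic energy gained is K = qV = (1×1.60×10^-19)(2.01×10^4) = 3.22×10^-15 J.
v = √(2K/m) = 1.13×10^6 m/s.
r = mv/(qB) = (5.01×10^-27)(1.13×10^6) / [(1×1.60×10^-19)(0.0677)] = 0.524 m.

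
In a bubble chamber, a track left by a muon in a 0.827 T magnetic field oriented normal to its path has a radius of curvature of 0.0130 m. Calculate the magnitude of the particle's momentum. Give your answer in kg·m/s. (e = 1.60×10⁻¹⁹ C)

p ≈ 1.72×10^-21 kg·m/s

Since qvB = mv²/r, the momentum p = mv = qBr.
p = (1×1.60×10^-19)(0.827)(0.0130) = 1.72×10^-21 kg·m/s.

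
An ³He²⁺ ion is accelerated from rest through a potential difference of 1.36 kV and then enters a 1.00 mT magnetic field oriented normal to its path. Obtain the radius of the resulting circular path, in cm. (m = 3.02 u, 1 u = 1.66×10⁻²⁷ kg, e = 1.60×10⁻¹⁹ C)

The kinetic energy gained is K = qV = (2×1.60×10^-19)(1360) = 4.35×10^-16 J.
v = √(2K/m) = 4.17×10^5 m/s.
r = mv/(qB) = (5.01×10^-27)(4.17×10^5) / [(2×1.60×10^-19)(1.00×10^-3)] = 6.53 m.

r ≈ 653 cm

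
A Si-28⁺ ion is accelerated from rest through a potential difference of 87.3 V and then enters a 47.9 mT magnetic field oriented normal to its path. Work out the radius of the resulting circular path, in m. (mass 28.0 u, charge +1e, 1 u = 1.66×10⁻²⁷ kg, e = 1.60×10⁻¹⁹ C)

The kinetic energy gained is K = qV = (1×1.60×10^-19)(87.3) = 1.40×10^-17 J.
v = √(2K/m) = 2.45×10^4 m/s.
r = mv/(qB) = (4.65×10^-26)(2.45×10^4) / [(1×1.60×10^-19)(0.0479)] = 0.149 m.

r ≈ 0.149 m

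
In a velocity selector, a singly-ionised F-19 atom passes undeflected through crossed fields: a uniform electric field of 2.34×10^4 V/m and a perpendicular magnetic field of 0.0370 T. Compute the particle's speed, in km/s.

v ≈ 632 km/s

For zero net force, qE = qvB, so v = E/B.
v = (2.34×10^4) / (0.0370) = 6.32×10^5 m/s.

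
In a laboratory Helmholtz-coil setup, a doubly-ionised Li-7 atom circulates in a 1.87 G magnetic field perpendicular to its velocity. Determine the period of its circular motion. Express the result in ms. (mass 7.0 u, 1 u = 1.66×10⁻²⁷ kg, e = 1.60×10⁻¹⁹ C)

The cyclotron period is independent of speed: T = 2πm/(qB).
T = 2π(1.16×10^-26) / [(2×1.60×10^-19)(1.87×10^-4)] = 1.22×10^-3 s.

T ≈ 1.22 ms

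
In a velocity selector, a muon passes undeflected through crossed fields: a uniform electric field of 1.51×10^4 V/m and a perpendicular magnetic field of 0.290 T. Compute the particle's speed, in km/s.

v ≈ 52.1 km/s

For zero net force, qE = qvB, so v = E/B.
v = (1.51×10^4) / (0.290) = 5.21×10^4 m/s.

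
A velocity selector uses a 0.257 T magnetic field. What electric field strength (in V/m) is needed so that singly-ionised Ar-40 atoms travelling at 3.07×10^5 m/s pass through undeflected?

E ≈ 7.89×10^4 V/m

qE = qvB ⇒ E = vB = (3.07×10^5)(0.257) = 7.89×10^4 V/m.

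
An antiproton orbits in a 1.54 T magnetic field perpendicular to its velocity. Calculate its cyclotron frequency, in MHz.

f = qB/(2πm) = (1×1.60×10^-19)(1.54) / [2π(1.67×10^-27)] = 2.35×10^7 Hz.

f ≈ 23.5 MHz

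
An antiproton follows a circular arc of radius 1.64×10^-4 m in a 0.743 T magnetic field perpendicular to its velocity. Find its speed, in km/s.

From qvB = mv²/r, v = qBr/m.
v = (1×1.60×10^-19)(0.743)(1.64×10^-4) / (1.67×10^-27) = 1.17×10^4 m/s.

v ≈ 11.7 km/s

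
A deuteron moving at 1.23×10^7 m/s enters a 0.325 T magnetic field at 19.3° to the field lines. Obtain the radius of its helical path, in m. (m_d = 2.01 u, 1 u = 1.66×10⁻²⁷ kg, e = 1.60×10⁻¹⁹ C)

r ≈ 0.261 m

Only the perpendicular component v⊥ = v sin19.3° = 4.07×10^6 m/s is bent by the field.
r = m v⊥ /(qB) = (3.34×10^-27)(4.07×10^6) / [(1×1.60×10^-19)(0.325)] = 0.261 m.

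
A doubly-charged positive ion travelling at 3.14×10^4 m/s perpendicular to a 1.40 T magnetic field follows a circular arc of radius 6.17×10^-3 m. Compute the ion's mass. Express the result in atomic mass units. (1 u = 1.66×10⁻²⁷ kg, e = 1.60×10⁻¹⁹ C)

qvB = mv²/r ⇒ m = qBr/v.
m = (2×1.60×10^-19)(1.40)(6.17×10^-3) / (3.14×10^4) = 8.80×10^-26 kg = 53.0 u.

m ≈ 53.0 u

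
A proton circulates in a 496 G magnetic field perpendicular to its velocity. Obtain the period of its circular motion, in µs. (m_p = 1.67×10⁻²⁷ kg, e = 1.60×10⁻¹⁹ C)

The cyclotron period is independent of speed: T = 2πm/(qB).
T = 2π(1.67×10^-27) / [(1×1.60×10^-19)(0.0496)] = 1.32×10^-6 s.

T ≈ 1.32 µs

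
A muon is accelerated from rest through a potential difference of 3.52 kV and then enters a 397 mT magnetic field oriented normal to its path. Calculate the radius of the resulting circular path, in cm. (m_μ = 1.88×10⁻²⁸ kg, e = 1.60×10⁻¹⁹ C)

The kinetic energy gained is K = qV = (1×1.60×10^-19)(3520) = 5.63×10^-16 J.
v = √(2K/m) = 2.45×10^6 m/s.
r = mv/(qB) = (1.88×10^-28)(2.45×10^6) / [(1×1.60×10^-19)(0.397)] = 7.24×10^-3 m.

r ≈ 0.724 cm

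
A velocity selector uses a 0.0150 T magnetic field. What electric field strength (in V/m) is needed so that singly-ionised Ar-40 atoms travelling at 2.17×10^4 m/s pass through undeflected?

E ≈ 326 V/m

qE = qvB ⇒ E = vB = (2.17×10^4)(0.0150) = 326 V/m.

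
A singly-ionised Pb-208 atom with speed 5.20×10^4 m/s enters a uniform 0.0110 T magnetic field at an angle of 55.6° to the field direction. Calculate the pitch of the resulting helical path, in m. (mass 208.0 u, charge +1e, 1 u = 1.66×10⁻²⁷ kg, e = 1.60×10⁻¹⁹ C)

The velocity component along B is v∥ = v cos55.6° = 2.94×10^4 m/s.
The cyclotron period T = 2πm/(qB) = 1.23×10^-3 s is set by m, q, B alone.
Pitch = v∥·T = (2.94×10^4)(1.23×10^-3) = 36.2 m.

pitch ≈ 36.2 m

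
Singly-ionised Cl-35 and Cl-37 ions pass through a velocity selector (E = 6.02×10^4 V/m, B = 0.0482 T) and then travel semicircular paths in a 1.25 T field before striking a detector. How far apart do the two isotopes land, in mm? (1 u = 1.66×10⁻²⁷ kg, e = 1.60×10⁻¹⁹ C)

Both emerge at v = E/B₁ = 1.25×10^6 m/s.
r = mv/(qB₂), so r₁ = 0.3628 m and r₂ = 0.3836 m, giving Δr = 0.0207 m.
After a semicircle each ion lands a diameter 2r from the entry slit, so the separation is 2Δr = 0.0415 m.

Δd ≈ 41.5 mm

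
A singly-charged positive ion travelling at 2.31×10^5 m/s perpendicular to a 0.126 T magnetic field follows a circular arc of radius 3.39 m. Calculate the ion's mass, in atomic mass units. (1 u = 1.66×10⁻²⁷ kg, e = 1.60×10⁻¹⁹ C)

m ≈ 178 u

qvB = mv²/r ⇒ m = qBr/v.
m = (1×1.60×10^-19)(0.126)(3.39) / (2.31×10^5) = 2.96×10^-25 kg = 178 u.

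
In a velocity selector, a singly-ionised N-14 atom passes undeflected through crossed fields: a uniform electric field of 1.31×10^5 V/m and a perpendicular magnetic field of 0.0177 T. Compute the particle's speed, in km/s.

v ≈ 7400 km/s

For zero net force, qE = qvB, so v = E/B.
v = (1.31×10^5) / (0.0177) = 7.40×10^6 m/s.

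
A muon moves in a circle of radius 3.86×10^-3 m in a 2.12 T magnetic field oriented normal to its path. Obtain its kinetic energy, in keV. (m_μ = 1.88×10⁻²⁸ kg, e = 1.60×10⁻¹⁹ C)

K ≈ 28.5 keV

v = qBr/m = (1×1.60×10^-19)(2.12)(3.86×10^-3) / (1.88×10^-28) = 6.96×10^6 m/s.
K = ½mv² = 0.5·(1.88×10^-28)·(6.96×10^6)² = 4.56×10^-15 J = 28.5 keV.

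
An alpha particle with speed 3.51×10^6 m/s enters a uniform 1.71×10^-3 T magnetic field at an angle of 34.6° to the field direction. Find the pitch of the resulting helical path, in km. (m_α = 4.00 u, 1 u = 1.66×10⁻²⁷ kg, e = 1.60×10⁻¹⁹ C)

pitch ≈ 0.220 km

The velocity component along B is v∥ = v cos34.6° = 2.89×10^6 m/s.
The cyclotron period T = 2πm/(qB) = 7.62×10^-5 s is set by m, q, B alone.
Pitch = v∥·T = (2.89×10^6)(7.62×10^-5) = 220 m.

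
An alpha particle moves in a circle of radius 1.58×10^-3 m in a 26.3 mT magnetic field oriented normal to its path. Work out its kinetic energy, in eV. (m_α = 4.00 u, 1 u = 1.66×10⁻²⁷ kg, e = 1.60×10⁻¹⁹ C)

v = qBr/m = (2×1.60×10^-19)(0.0263)(1.58×10^-3) / (6.64×10^-27) = 2000 m/s.
K = ½mv² = 0.5·(6.64×10^-27)·(2000)² = 1.33×10^-20 J = 0.0832 eV.

K ≈ 0.0832 eV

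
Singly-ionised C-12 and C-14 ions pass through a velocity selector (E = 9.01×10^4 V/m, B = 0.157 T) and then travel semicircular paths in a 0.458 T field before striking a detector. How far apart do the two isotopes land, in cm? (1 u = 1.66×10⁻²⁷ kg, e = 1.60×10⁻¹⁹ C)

Both emerge at v = E/B₁ = 5.74×10^5 m/s.
r = mv/(qB₂), so r₁ = 0.1560 m and r₂ = 0.1820 m, giving Δr = 0.0260 m.
After a semicircle each ion lands a diameter 2r from the entry slit, so the separation is 2Δr = 0.0520 m.

Δd ≈ 5.20 cm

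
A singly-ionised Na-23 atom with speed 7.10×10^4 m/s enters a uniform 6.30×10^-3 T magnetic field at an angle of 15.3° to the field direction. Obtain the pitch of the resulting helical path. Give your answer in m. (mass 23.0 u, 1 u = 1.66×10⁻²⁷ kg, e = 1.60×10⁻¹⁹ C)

pitch ≈ 16.3 m

The velocity component along B is v∥ = v cos15.3° = 6.85×10^4 m/s.
The cyclotron period T = 2πm/(qB) = 2.38×10^-4 s is set by m, q, B alone.
Pitch = v∥·T = (6.85×10^4)(2.38×10^-4) = 16.3 m.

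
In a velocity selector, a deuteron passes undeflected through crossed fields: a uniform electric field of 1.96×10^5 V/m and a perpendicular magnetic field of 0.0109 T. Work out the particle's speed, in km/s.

v ≈ 18000 km/s

For zero net force, qE = qvB, so v = E/B.
v = (1.96×10^5) / (0.0109) = 1.80×10^7 m/s.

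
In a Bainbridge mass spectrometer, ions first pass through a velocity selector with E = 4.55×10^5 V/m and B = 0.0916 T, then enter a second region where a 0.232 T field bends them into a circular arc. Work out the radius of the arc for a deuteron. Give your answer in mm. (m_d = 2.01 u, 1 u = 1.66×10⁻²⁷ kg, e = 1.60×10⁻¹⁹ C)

r ≈ 446 mm

The selector passes v = E/B = 4.55×10^5/0.0916 = 4.97×10^6 m/s.
In the deflection region, r = mv/(qB₂) = (3.34×10^-27)(4.97×10^6) / [(1×1.60×10^-19)(0.232)] = 0.446 m.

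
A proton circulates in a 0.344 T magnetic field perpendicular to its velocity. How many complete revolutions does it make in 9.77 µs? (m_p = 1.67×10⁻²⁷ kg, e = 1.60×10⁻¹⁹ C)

N = 51

T = 2πm/(qB) = 2π(1.67×10^-27) / [(1×1.60×10^-19)(0.344)] = 1.9064×10^-7 s.
N = t/T = 9.77×10^-6 / 1.9064×10^-7 ≈ 51.25, so 51 complete revolutions.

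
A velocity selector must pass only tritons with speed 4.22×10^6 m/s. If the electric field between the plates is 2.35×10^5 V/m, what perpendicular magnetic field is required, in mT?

B ≈ 55.7 mT

qE = qvB ⇒ B = E/v = (2.35×10^5) / (4.22×10^6) = 0.0557 T.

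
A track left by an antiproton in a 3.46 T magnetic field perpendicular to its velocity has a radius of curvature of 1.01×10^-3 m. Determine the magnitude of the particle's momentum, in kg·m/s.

Since qvB = mv²/r, the momentum p = mv = qBr.
p = (1×1.60×10^-19)(3.46)(1.01×10^-3) = 5.59×10^-22 kg·m/s.

p ≈ 5.59×10^-22 kg·m/s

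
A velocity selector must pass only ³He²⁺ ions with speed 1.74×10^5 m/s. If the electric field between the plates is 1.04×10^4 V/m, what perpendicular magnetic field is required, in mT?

qE = qvB ⇒ B = E/v = (1.04×10^4) / (1.74×10^5) = 0.0598 T.

B ≈ 59.8 mT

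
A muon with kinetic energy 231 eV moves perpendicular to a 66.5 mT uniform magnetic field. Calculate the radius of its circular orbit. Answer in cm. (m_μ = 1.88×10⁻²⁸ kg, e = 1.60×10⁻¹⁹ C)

r ≈ 1.11 cm

Convert the energy: K = 231 eV = 3.70×10^-17 J.
v = √(2K/m) = √(2·3.70×10^-17/1.88×10^-28) = 6.27×10^5 m/s.
r = mv/(qB) = (1.88×10^-28)(6.27×10^5) / [(1×1.60×10^-19)(0.0665)] = 0.0111 m.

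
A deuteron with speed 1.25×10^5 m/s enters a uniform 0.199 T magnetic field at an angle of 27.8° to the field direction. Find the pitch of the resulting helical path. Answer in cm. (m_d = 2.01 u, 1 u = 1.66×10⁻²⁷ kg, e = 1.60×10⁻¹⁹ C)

The velocity component along B is v∥ = v cos27.8° = 1.11×10^5 m/s.
The cyclotron period T = 2πm/(qB) = 6.58×10^-7 s is set by m, q, B alone.
Pitch = v∥·T = (1.11×10^5)(6.58×10^-7) = 0.0728 m.

pitch ≈ 7.28 cm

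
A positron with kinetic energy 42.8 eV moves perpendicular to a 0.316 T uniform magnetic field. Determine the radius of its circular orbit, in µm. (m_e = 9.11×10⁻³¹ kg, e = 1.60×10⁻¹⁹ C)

Convert the energy: K = 42.8 eV = 6.85×10^-18 J.
v = √(2K/m) = √(2·6.85×10^-18/9.11×10^-31) = 3.88×10^6 m/s.
r = mv/(qB) = (9.11×10^-31)(3.88×10^6) / [(1×1.60×10^-19)(0.316)] = 6.99×10^-5 m.

r ≈ 69.9 µm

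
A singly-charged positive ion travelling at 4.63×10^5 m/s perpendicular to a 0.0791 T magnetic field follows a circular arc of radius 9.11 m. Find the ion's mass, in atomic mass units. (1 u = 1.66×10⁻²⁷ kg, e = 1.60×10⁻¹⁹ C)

m ≈ 150 u

qvB = mv²/r ⇒ m = qBr/v.
m = (1×1.60×10^-19)(0.0791)(9.11) / (4.63×10^5) = 2.49×10^-25 kg = 150 u.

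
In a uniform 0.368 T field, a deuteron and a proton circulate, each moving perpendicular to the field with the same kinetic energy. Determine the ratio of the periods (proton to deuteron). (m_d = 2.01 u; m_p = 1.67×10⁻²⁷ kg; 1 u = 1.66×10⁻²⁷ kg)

T = 2πm/(qB) is independent of speed, so T₂/T₁ = (m₂/q₂)/(m₁/q₁).
T_{proton}/T_{deuteron} = (1.67×10^-27/1e) / (3.34×10^-27/1e) = 0.501.

ratio ≈ 0.501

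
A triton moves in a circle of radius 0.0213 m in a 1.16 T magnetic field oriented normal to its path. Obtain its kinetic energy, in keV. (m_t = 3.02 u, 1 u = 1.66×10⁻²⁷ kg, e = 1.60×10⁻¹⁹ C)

K ≈ 9.74 keV

v = qBr/m = (1×1.60×10^-19)(1.16)(0.0213) / (5.01×10^-27) = 7.89×10^5 m/s.
K = ½mv² = 0.5·(5.01×10^-27)·(7.89×10^5)² = 1.56×10^-15 J = 9.74 keV.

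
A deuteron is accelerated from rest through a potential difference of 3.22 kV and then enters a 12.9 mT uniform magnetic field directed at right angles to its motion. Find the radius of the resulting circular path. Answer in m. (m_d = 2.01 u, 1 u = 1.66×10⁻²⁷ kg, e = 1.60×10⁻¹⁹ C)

The kinetic energy gained is K = qV = (1×1.60×10^-19)(3220) = 5.15×10^-16 J.
v = √(2K/m) = 5.56×10^5 m/s.
r = mv/(qB) = (3.34×10^-27)(5.56×10^5) / [(1×1.60×10^-19)(0.0129)] = 0.898 m.

r ≈ 0.898 m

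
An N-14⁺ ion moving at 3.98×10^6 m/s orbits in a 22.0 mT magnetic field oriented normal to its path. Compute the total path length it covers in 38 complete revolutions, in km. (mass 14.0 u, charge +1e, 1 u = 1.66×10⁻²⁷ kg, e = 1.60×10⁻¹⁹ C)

L ≈ 6.27 km

r = mv/(qB) = 26.3 m, so one revolution covers 2πr = 165 m.
In 38 revolutions: L = 38·2πr = 6270 m.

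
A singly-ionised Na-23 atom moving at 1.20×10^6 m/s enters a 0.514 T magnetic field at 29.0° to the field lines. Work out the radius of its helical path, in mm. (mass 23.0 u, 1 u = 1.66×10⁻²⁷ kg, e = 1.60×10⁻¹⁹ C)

Only the perpendicular component v⊥ = v sin29.0° = 5.82×10^5 m/s is bent by the field.
r = m v⊥ /(qB) = (3.82×10^-26)(5.82×10^5) / [(1×1.60×10^-19)(0.514)] = 0.270 m.

r ≈ 270 mm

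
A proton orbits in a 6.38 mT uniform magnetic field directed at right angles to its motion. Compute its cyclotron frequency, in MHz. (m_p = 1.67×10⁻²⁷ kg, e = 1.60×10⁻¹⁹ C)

f = qB/(2πm) = (1×1.60×10^-19)(6.38×10^-3) / [2π(1.67×10^-27)] = 9.73×10^4 Hz.

f ≈ 0.0973 MHz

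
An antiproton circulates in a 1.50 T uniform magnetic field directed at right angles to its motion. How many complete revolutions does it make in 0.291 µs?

T = 2πm/(qB) = 2π(1.67×10^-27) / [(1×1.60×10^-19)(1.50)] = 4.3720×10^-8 s.
N = t/T = 2.91×10^-7 / 4.3720×10^-8 ≈ 6.66, so 6 complete revolutions.

N = 6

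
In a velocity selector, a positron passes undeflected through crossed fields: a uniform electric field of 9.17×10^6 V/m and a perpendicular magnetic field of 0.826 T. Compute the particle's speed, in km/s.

v ≈ 11100 km/s

For zero net force, qE = qvB, so v = E/B.
v = (9.17×10^6) / (0.826) = 1.11×10^7 m/s.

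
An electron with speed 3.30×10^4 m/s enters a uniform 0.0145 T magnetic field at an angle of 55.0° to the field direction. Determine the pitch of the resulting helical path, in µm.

The velocity component along B is v∥ = v cos55.0° = 1.89×10^4 m/s.
The cyclotron period T = 2πm/(qB) = 2.47×10^-9 s is set by m, q, B alone.
Pitch = v∥·T = (1.89×10^4)(2.47×10^-9) = 4.67×10^-5 m.

pitch ≈ 46.7 µm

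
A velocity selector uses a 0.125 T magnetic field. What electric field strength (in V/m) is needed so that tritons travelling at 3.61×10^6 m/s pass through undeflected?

qE = qvB ⇒ E = vB = (3.61×10^6)(0.125) = 4.51×10^5 V/m.

E ≈ 4.51×10^5 V/m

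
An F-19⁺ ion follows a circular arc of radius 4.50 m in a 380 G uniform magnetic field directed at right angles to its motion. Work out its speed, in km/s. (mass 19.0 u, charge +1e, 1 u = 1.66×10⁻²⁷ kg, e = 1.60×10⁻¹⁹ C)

From qvB = mv²/r, v = qBr/m.
v = (1×1.60×10^-19)(0.0380)(4.50) / (3.15×10^-26) = 8.67×10^5 m/s.

v ≈ 867 km/s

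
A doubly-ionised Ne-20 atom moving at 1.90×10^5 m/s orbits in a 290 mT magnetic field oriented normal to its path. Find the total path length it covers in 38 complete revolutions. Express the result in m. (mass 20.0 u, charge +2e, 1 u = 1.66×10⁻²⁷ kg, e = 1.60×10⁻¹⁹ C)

r = mv/(qB) = 0.0680 m, so one revolution covers 2πr = 0.427 m.
In 38 revolutions: L = 38·2πr = 16.2 m.

L ≈ 16.2 m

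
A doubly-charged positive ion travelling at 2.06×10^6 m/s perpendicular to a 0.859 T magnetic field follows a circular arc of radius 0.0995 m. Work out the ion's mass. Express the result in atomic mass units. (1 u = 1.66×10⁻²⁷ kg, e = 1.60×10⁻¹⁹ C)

m ≈ 8.00 u

qvB = mv²/r ⇒ m = qBr/v.
m = (2×1.60×10^-19)(0.859)(0.0995) / (2.06×10^6) = 1.33×10^-26 kg = 8.00 u.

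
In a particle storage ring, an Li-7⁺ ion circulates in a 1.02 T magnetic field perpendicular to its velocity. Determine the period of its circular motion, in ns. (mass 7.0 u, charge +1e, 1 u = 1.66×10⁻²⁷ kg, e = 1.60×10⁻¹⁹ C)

The cyclotron period is independent of speed: T = 2πm/(qB).
T = 2π(1.16×10^-26) / [(1×1.60×10^-19)(1.02)] = 4.47×10^-7 s.

T ≈ 447 ns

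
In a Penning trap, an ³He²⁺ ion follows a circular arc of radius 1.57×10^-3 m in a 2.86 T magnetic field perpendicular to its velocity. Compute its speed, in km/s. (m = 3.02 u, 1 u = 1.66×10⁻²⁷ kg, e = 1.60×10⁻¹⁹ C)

v ≈ 287 km/s

From qvB = mv²/r, v = qBr/m.
v = (2×1.60×10^-19)(2.86)(1.57×10^-3) / (5.01×10^-27) = 2.87×10^5 m/s.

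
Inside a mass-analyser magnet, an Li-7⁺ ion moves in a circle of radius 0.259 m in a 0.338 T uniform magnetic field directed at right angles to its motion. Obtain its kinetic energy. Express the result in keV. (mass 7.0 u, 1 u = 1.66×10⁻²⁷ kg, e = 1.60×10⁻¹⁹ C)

K ≈ 52.8 keV

v = qBr/m = (1×1.60×10^-19)(0.338)(0.259) / (1.16×10^-26) = 1.21×10^6 m/s.
K = ½mv² = 0.5·(1.16×10^-26)·(1.21×10^6)² = 8.44×10^-15 J = 52.8 keV.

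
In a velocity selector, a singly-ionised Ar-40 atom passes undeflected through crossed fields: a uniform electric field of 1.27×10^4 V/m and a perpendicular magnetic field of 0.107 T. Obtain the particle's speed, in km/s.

v ≈ 119 km/s

For zero net force, qE = qvB, so v = E/B.
v = (1.27×10^4) / (0.107) = 1.19×10^5 m/s.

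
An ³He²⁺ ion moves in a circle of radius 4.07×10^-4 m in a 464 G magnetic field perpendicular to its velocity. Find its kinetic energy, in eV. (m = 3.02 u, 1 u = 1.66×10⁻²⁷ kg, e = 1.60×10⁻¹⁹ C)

v = qBr/m = (2×1.60×10^-19)(0.0464)(4.07×10^-4) / (5.01×10^-27) = 1210 m/s.
K = ½mv² = 0.5·(5.01×10^-27)·(1210)² = 3.64×10^-21 J = 0.0228 eV.

K ≈ 0.0228 eV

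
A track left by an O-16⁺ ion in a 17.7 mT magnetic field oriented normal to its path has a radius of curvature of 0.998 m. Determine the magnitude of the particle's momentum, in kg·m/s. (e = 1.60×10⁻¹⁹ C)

Since qvB = mv²/r, the momentum p = mv = qBr.
p = (1×1.60×10^-19)(0.0177)(0.998) = 2.83×10^-21 kg·m/s.

p ≈ 2.83×10^-21 kg·m/s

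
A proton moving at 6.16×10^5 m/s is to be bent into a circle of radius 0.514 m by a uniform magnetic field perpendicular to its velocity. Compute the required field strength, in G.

B ≈ 125 G

qvB = mv²/r gives B = mv/(qr).
B = (1.67×10^-27)(6.16×10^5) / [(1×1.60×10^-19)(0.514)] = 0.0125 T.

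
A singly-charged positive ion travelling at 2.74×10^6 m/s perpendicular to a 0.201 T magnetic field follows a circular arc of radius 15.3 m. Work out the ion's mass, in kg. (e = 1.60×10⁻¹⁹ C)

qvB = mv²/r ⇒ m = qBr/v.
m = (1×1.60×10^-19)(0.201)(15.3) / (2.74×10^6) = 1.80×10^-25 kg.

m ≈ 1.80×10^-25 kg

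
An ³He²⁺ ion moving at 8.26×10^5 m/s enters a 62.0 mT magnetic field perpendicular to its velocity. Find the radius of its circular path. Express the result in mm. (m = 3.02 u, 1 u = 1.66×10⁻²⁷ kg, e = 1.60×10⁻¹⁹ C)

r ≈ 209 mm

The magnetic force provides the centripetal force: qvB = mv²/r, so r = mv/(qB).
r = (5.01×10^-27 kg)(8.26×10^5 m/s) / [(2×1.60×10^-19 C)(0.0620 T)] = 0.209 m.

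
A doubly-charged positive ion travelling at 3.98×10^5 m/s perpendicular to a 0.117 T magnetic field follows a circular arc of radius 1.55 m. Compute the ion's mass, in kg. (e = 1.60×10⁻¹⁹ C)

m ≈ 1.46×10^-25 kg

qvB = mv²/r ⇒ m = qBr/v.
m = (2×1.60×10^-19)(0.117)(1.55) / (3.98×10^5) = 1.46×10^-25 kg.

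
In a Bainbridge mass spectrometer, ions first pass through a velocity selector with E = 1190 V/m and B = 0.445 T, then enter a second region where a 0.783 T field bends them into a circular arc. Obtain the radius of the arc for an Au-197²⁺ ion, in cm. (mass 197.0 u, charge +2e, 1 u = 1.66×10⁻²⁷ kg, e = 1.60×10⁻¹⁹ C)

The selector passes v = E/B = 1190/0.445 = 2670 m/s.
In the deflection region, r = mv/(qB₂) = (3.27×10^-25)(2670) / [(2×1.60×10^-19)(0.783)] = 3.49×10^-3 m.

r ≈ 0.349 cm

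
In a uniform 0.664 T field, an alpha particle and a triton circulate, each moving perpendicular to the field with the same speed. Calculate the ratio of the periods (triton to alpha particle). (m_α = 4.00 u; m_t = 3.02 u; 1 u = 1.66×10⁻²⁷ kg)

ratio ≈ 1.51

T = 2πm/(qB) is independent of speed, so T₂/T₁ = (m₂/q₂)/(m₁/q₁).
T_{triton}/T_{alpha particle} = (5.01×10^-27/1e) / (6.64×10^-27/2e) = 1.51.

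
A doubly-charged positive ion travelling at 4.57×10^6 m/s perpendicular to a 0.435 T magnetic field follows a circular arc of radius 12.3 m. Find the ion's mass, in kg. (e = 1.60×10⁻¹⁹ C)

qvB = mv²/r ⇒ m = qBr/v.
m = (2×1.60×10^-19)(0.435)(12.3) / (4.57×10^6) = 3.75×10^-25 kg.

m ≈ 3.75×10^-25 kg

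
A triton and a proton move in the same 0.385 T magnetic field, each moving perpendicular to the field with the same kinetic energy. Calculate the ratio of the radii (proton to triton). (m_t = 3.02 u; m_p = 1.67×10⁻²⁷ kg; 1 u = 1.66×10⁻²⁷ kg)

r = √(2mK)/(qB) ⇒ at equal K, r ∝ √m/q.
r_{proton}/r_{triton} = 0.577.

ratio ≈ 0.577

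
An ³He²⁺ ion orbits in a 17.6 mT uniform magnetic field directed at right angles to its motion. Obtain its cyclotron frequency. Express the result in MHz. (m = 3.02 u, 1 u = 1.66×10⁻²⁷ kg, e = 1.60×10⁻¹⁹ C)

f ≈ 0.179 MHz

f = qB/(2πm) = (2×1.60×10^-19)(0.0176) / [2π(5.01×10^-27)] = 1.79×10^5 Hz.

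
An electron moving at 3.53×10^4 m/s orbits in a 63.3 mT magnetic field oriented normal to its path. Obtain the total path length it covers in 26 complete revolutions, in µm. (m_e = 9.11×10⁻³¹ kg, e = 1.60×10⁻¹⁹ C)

r = mv/(qB) = 3.18×10^-6 m, so one revolution covers 2πr = 2.00×10^-5 m.
In 26 revolutions: L = 26·2πr = 5.19×10^-4 m.

L ≈ 519 µm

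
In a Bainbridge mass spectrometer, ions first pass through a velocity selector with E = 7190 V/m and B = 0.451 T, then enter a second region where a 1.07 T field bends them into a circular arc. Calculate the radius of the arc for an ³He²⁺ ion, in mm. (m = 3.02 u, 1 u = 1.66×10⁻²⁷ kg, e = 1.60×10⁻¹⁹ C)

r ≈ 0.233 mm

The selector passes v = E/B = 7190/0.451 = 1.59×10^4 m/s.
In the deflection region, r = mv/(qB₂) = (5.01×10^-27)(1.59×10^4) / [(2×1.60×10^-19)(1.07)] = 2.33×10^-4 m.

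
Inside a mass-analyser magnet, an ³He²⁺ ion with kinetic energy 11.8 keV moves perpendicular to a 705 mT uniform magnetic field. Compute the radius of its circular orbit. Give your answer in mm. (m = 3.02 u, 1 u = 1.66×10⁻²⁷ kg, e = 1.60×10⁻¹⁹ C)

r ≈ 19.3 mm

Convert the energy: K = 11.8 keV = 1.89×10^-15 J.
v = √(2K/m) = √(2·1.89×10^-15/5.01×10^-27) = 8.68×10^5 m/s.
r = mv/(qB) = (5.01×10^-27)(8.68×10^5) / [(2×1.60×10^-19)(0.705)] = 0.0193 m.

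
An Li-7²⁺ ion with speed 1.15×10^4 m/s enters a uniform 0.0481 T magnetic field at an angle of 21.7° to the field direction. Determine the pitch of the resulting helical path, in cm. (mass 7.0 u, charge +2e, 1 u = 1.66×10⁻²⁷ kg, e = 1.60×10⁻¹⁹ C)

The velocity component along B is v∥ = v cos21.7° = 1.07×10^4 m/s.
The cyclotron period T = 2πm/(qB) = 4.74×10^-6 s is set by m, q, B alone.
Pitch = v∥·T = (1.07×10^4)(4.74×10^-6) = 0.0507 m.

pitch ≈ 5.07 cm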